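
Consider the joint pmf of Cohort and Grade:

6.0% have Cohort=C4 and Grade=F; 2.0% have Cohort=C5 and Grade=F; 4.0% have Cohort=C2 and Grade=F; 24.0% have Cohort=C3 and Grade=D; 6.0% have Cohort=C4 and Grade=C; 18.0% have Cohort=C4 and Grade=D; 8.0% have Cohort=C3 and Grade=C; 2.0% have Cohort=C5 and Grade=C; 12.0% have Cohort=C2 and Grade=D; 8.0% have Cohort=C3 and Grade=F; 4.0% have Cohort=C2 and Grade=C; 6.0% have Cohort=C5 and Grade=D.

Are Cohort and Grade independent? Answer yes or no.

Every cell satisfies P(Cohort,Grade) = P(Cohort)·P(Grade). For instance P(Cohort=C5) = 0.100, P(Grade=D) = 0.600, and 0.100×0.600 = 0.060 matches the joint entry. So Cohort and Grade are independent.

yes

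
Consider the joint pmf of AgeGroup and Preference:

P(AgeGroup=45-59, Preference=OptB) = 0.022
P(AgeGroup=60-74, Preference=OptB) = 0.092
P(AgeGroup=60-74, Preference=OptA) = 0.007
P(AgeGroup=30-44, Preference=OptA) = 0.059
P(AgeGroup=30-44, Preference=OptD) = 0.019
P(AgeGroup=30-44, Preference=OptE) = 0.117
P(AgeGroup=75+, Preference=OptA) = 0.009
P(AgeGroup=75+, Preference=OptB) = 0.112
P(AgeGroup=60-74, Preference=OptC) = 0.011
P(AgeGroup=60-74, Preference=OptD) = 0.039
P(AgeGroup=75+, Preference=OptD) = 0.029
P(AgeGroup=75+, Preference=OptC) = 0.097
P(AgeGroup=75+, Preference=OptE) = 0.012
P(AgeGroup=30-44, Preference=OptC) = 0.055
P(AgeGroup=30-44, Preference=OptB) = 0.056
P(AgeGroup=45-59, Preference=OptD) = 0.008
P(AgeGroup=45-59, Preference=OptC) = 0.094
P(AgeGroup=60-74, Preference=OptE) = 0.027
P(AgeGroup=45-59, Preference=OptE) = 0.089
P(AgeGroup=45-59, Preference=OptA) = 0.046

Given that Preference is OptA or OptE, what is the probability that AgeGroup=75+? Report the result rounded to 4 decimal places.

P(Preference=OptA) = 0.059 + 0.046 + 0.007 + 0.009 = 0.121.
P(Preference=OptE) = 0.117 + 0.089 + 0.027 + 0.012 = 0.245.
P(Preference ∈ {OptA, OptE}) = 0.121 + 0.245 = 0.366; P(AgeGroup=75+, Preference ∈ {OptA, OptE}) = 0.009 + 0.012 = 0.021.
P(AgeGroup=75+ | Preference ∈ {OptA, OptE}) = 0.021/0.366 = 0.0574.

0.0574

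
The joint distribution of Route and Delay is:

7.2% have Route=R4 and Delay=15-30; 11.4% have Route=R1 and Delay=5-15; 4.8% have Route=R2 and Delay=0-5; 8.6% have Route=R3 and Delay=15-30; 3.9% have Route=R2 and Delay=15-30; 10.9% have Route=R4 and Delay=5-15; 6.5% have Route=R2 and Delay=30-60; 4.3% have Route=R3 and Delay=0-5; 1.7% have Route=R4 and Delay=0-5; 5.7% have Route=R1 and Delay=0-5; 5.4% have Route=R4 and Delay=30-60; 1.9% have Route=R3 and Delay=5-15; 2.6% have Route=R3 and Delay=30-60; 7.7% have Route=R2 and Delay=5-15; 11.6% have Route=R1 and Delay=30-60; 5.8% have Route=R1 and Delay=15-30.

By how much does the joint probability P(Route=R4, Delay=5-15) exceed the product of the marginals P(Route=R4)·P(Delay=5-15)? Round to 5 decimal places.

0.02861

P(Route=R4) = 0.017 + 0.109 + 0.072 + 0.054 = 0.252.
P(Delay=5-15) = 0.114 + 0.077 + 0.019 + 0.109 = 0.319.
P(Route=R4, Delay=5-15) − P(Route=R4)P(Delay=5-15) = 0.109 − 0.252×0.319 = 0.02861.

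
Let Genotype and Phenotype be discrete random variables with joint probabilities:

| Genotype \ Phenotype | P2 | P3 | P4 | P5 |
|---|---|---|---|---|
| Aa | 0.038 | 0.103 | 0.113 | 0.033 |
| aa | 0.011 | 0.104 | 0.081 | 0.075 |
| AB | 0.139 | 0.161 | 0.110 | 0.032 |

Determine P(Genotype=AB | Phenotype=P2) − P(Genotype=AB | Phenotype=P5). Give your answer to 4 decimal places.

0.5108

P(Phenotype=P2) = 0.038 + 0.011 + 0.139 = 0.188; P(Genotype=AB | Phenotype=P2) = 0.139/0.188 = 0.73936.
P(Phenotype=P5) = 0.033 + 0.075 + 0.032 = 0.140; P(Genotype=AB | Phenotype=P5) = 0.032/0.140 = 0.22857.
Difference = 0.5108.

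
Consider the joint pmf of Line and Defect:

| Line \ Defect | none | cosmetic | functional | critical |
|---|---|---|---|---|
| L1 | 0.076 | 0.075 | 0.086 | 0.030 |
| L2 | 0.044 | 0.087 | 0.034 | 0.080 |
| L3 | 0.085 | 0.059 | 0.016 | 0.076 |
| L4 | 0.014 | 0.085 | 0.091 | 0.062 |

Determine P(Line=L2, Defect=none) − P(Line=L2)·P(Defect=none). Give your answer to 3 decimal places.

P(Line=L2) = 0.044 + 0.087 + 0.034 + 0.080 = 0.245.
P(Defect=none) = 0.076 + 0.044 + 0.085 + 0.014 = 0.219.
P(Line=L2, Defect=none) − P(Line=L2)P(Defect=none) = 0.044 − 0.245×0.219 = -0.010.

-0.010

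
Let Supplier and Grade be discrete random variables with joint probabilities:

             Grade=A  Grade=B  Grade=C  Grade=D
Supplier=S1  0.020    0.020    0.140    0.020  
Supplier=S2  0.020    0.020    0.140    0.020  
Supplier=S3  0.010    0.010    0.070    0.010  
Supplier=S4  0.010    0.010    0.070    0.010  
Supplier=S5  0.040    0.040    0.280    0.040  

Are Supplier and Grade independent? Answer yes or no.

yes

Every cell satisfies P(Supplier,Grade) = P(Supplier)·P(Grade). For instance P(Supplier=S1) = 0.200, P(Grade=D) = 0.100, and 0.200×0.100 = 0.020 matches the joint entry. So Supplier and Grade are independent.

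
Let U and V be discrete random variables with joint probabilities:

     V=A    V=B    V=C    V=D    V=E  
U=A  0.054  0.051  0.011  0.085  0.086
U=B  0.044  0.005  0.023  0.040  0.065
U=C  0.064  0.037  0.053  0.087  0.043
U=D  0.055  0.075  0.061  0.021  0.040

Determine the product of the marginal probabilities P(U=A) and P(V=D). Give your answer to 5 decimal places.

0.06687

P(U=A) = 0.054 + 0.051 + 0.011 + 0.085 + 0.086 = 0.287.
P(V=D) = 0.085 + 0.040 + 0.087 + 0.021 = 0.233.
Product: 0.287 × 0.233 = 0.06687.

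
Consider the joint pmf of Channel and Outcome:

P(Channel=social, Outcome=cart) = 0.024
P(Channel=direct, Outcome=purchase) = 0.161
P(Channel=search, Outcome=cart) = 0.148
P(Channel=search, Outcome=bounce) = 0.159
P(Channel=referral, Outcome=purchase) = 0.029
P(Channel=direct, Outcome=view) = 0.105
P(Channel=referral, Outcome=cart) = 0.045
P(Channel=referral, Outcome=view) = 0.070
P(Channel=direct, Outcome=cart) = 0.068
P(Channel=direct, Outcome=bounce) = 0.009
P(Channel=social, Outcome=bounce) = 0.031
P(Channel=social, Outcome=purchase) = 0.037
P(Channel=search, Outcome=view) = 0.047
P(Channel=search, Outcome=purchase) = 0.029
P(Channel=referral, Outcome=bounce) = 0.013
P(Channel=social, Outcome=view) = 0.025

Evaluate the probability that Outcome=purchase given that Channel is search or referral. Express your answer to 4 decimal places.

P(Channel=search) = 0.159 + 0.047 + 0.148 + 0.029 = 0.383.
P(Channel=referral) = 0.013 + 0.070 + 0.045 + 0.029 = 0.157.
P(Channel ∈ {search, referral}) = 0.383 + 0.157 = 0.540; P(Outcome=purchase, Channel ∈ {search, referral}) = 0.029 + 0.029 = 0.058.
P(Outcome=purchase | Channel ∈ {search, referral}) = 0.058/0.540 = 0.1074.

0.1074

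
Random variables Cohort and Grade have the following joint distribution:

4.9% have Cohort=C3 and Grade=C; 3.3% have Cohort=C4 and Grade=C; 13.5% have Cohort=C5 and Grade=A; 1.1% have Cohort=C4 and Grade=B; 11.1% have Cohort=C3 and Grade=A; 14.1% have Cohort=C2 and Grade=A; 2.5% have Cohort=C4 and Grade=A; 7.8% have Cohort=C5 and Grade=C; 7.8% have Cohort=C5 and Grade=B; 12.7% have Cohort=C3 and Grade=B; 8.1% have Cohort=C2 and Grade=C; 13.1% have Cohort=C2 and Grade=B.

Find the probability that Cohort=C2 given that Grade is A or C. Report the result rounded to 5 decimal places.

0.33997

P(Grade=A) = 0.141 + 0.111 + 0.025 + 0.135 = 0.412.
P(Grade=C) = 0.081 + 0.049 + 0.033 + 0.078 = 0.241.
P(Grade ∈ {A, C}) = 0.412 + 0.241 = 0.653; P(Cohort=C2, Grade ∈ {A, C}) = 0.141 + 0.081 = 0.222.
P(Cohort=C2 | Grade ∈ {A, C}) = 0.222/0.653 = 0.33997.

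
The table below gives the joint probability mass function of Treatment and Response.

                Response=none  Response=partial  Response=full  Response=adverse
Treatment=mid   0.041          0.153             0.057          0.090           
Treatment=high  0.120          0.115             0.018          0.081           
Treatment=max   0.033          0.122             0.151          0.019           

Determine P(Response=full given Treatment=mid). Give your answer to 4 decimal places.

0.1672

P(Treatment=mid) = 0.041 + 0.153 + 0.057 + 0.090 = 0.341.
P(Response=full | Treatment=mid) = 0.057/0.341 = 0.1672.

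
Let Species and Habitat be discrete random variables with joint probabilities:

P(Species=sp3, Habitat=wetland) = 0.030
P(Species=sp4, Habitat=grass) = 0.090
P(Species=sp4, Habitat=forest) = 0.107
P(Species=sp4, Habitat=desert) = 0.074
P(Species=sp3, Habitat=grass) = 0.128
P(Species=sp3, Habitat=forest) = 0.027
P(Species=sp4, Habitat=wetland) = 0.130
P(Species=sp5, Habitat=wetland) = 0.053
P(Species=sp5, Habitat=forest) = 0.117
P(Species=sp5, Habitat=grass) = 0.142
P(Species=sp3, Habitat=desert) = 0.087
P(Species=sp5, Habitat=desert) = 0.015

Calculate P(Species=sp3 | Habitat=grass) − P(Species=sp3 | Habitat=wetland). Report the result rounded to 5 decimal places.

P(Habitat=grass) = 0.128 + 0.090 + 0.142 = 0.360; P(Species=sp3 | Habitat=grass) = 0.128/0.360 = 0.355556.
P(Habitat=wetland) = 0.030 + 0.130 + 0.053 = 0.213; P(Species=sp3 | Habitat=wetland) = 0.030/0.213 = 0.140845.
Difference = 0.21471.

0.21471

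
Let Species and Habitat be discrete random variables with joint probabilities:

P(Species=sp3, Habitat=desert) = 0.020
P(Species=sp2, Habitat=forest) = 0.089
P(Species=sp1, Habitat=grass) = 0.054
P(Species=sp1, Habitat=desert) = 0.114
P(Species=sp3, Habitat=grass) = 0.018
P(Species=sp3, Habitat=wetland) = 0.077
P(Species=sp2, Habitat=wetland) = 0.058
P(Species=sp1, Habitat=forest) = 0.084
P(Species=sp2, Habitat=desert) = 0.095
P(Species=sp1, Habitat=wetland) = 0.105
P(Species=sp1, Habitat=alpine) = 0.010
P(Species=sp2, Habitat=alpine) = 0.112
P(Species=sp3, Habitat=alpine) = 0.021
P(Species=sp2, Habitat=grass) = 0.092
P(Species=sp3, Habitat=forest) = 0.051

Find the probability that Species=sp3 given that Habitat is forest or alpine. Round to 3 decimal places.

P(Habitat=forest) = 0.084 + 0.089 + 0.051 = 0.224.
P(Habitat=alpine) = 0.010 + 0.112 + 0.021 = 0.143.
P(Habitat ∈ {forest, alpine}) = 0.224 + 0.143 = 0.367; P(Species=sp3, Habitat ∈ {forest, alpine}) = 0.051 + 0.021 = 0.072.
P(Species=sp3 | Habitat ∈ {forest, alpine}) = 0.072/0.367 = 0.196.

0.196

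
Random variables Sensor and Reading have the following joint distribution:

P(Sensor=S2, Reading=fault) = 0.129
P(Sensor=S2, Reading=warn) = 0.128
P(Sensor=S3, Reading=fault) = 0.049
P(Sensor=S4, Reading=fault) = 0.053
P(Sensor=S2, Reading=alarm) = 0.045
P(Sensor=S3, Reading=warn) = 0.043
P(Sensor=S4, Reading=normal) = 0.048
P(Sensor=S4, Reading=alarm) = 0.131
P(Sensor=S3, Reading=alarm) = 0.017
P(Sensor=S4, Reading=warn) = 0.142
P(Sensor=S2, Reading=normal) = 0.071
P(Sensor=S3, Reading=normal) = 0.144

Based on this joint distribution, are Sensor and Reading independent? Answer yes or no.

no

P(Sensor=S3) = 0.253 and P(Reading=normal) = 0.263, so their product is 0.06654, but P(Sensor=S3, Reading=normal) = 0.144. Since these differ, Sensor and Reading are not independent.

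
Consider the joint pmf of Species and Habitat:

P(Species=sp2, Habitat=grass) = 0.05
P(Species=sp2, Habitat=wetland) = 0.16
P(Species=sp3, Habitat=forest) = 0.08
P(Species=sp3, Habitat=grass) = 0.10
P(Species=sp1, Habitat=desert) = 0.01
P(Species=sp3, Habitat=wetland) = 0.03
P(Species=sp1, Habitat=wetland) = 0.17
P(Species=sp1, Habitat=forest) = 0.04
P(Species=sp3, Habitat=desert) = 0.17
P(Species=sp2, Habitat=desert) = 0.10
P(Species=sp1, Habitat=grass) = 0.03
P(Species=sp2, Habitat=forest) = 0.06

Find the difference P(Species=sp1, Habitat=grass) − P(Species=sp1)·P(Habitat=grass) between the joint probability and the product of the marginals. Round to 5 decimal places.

-0.01500

P(Species=sp1) = 0.04 + 0.03 + 0.17 + 0.01 = 0.25.
P(Habitat=grass) = 0.03 + 0.05 + 0.10 = 0.18.
P(Species=sp1, Habitat=grass) − P(Species=sp1)P(Habitat=grass) = 0.03 − 0.25×0.18 = -0.01500.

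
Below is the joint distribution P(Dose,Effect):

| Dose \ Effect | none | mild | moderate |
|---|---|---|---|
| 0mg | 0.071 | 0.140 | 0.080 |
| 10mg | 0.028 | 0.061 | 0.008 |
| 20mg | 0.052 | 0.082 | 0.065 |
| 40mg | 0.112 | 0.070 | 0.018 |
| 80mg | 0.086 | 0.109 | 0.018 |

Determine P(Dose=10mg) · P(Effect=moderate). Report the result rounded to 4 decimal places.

0.0183

P(Dose=10mg) = 0.028 + 0.061 + 0.008 = 0.097.
P(Effect=moderate) = 0.080 + 0.008 + 0.065 + 0.018 + 0.018 = 0.189.
Product: 0.097 × 0.189 = 0.0183.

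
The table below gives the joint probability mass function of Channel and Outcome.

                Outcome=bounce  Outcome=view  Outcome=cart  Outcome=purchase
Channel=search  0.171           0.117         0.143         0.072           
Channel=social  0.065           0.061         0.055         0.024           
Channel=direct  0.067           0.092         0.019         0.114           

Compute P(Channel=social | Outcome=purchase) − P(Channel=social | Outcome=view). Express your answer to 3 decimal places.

P(Outcome=purchase) = 0.072 + 0.024 + 0.114 = 0.210; P(Channel=social | Outcome=purchase) = 0.024/0.210 = 0.1143.
P(Outcome=view) = 0.117 + 0.061 + 0.092 = 0.270; P(Channel=social | Outcome=view) = 0.061/0.270 = 0.2259.
Difference = -0.112.

-0.112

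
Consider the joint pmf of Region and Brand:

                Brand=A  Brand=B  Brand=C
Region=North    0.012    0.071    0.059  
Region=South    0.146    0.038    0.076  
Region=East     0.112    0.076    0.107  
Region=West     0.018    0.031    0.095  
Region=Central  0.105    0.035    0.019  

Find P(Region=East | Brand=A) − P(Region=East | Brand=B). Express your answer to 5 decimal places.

P(Brand=A) = 0.012 + 0.146 + 0.112 + 0.018 + 0.105 = 0.393; P(Region=East | Brand=A) = 0.112/0.393 = 0.284987.
P(Brand=B) = 0.071 + 0.038 + 0.076 + 0.031 + 0.035 = 0.251; P(Region=East | Brand=B) = 0.076/0.251 = 0.302789.
Difference = -0.01780.

-0.01780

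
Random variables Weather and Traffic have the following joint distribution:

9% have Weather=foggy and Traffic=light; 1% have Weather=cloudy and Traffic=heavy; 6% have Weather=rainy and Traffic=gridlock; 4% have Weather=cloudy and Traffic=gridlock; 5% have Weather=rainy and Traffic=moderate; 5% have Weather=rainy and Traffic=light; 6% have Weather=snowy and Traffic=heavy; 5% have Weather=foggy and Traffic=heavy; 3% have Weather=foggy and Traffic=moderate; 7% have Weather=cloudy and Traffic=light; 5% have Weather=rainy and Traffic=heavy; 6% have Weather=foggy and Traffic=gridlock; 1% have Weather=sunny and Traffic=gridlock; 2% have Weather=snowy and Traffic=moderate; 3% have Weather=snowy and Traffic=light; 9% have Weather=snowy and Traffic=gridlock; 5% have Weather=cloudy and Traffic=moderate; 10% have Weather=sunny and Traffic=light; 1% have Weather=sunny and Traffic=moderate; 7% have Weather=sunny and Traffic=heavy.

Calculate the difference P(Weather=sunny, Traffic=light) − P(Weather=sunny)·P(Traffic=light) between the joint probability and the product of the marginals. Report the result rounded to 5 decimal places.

P(Weather=sunny) = 0.10 + 0.01 + 0.07 + 0.01 = 0.19.
P(Traffic=light) = 0.10 + 0.07 + 0.05 + 0.03 + 0.09 = 0.34.
P(Weather=sunny, Traffic=light) − P(Weather=sunny)P(Traffic=light) = 0.10 − 0.19×0.34 = 0.03540.

0.03540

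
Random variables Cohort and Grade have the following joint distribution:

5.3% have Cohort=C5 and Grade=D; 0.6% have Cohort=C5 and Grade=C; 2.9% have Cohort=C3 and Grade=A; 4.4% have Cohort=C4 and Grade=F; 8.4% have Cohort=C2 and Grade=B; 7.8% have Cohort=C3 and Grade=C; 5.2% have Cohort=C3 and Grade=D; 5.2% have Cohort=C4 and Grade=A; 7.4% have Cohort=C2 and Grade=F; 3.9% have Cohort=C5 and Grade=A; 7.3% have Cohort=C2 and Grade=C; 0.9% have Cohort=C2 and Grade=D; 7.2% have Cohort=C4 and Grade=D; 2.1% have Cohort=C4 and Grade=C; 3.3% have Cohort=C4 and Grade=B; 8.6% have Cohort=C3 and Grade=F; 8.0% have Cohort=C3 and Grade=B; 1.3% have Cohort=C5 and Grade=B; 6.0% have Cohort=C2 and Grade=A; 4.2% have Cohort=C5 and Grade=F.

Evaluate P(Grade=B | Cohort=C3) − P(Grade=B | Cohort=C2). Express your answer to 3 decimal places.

-0.034

P(Cohort=C3) = 0.029 + 0.080 + 0.078 + 0.052 + 0.086 = 0.325; P(Grade=B | Cohort=C3) = 0.080/0.325 = 0.2462.
P(Cohort=C2) = 0.060 + 0.084 + 0.073 + 0.009 + 0.074 = 0.300; P(Grade=B | Cohort=C2) = 0.084/0.300 = 0.2800.
Difference = -0.034.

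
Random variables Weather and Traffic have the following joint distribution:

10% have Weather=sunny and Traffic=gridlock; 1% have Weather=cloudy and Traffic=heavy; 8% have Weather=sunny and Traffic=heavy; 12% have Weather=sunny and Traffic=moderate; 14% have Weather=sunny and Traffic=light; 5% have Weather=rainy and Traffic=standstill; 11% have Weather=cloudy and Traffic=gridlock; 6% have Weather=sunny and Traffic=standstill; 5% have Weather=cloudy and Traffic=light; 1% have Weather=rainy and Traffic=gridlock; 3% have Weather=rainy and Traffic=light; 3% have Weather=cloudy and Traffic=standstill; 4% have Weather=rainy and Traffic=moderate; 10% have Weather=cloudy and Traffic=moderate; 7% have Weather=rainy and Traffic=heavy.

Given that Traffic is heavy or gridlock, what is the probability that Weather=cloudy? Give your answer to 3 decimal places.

0.316

P(Traffic=heavy) = 0.08 + 0.01 + 0.07 = 0.16.
P(Traffic=gridlock) = 0.10 + 0.11 + 0.01 = 0.22.
P(Traffic ∈ {heavy, gridlock}) = 0.16 + 0.22 = 0.38; P(Weather=cloudy, Traffic ∈ {heavy, gridlock}) = 0.01 + 0.11 = 0.12.
P(Weather=cloudy | Traffic ∈ {heavy, gridlock}) = 0.12/0.38 = 0.316.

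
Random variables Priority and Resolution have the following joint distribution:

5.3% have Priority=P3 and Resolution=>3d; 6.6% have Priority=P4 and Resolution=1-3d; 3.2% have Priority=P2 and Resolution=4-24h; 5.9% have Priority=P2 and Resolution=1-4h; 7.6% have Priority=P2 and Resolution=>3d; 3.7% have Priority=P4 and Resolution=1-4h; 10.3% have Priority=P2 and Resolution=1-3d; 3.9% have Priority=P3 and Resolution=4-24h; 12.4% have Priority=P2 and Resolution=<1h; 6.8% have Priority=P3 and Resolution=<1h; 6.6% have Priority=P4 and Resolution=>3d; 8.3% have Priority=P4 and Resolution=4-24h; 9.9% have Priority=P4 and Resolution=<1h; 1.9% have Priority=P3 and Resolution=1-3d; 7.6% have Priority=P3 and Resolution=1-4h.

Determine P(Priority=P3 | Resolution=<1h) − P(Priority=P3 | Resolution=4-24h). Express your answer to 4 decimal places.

-0.0196

P(Resolution=<1h) = 0.124 + 0.068 + 0.099 = 0.291; P(Priority=P3 | Resolution=<1h) = 0.068/0.291 = 0.23368.
P(Resolution=4-24h) = 0.032 + 0.039 + 0.083 = 0.154; P(Priority=P3 | Resolution=4-24h) = 0.039/0.154 = 0.25325.
Difference = -0.0196.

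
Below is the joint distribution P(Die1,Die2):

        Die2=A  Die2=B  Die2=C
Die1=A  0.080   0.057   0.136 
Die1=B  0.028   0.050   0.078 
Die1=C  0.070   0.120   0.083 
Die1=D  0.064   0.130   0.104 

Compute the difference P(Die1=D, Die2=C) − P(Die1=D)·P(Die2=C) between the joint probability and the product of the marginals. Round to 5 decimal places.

P(Die1=D) = 0.064 + 0.130 + 0.104 = 0.298.
P(Die2=C) = 0.136 + 0.078 + 0.083 + 0.104 = 0.401.
P(Die1=D, Die2=C) − P(Die1=D)P(Die2=C) = 0.104 − 0.298×0.401 = -0.01550.

-0.01550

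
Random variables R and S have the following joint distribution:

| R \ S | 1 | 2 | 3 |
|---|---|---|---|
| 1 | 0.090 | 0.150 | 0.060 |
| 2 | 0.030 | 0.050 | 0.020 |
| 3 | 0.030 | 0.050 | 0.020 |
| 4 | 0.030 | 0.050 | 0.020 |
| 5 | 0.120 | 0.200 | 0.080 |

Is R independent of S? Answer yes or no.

Every cell satisfies P(R,S) = P(R)·P(S). For instance P(R=4) = 0.100, P(S=3) = 0.200, and 0.100×0.200 = 0.020 matches the joint entry. So R and S are independent.

yes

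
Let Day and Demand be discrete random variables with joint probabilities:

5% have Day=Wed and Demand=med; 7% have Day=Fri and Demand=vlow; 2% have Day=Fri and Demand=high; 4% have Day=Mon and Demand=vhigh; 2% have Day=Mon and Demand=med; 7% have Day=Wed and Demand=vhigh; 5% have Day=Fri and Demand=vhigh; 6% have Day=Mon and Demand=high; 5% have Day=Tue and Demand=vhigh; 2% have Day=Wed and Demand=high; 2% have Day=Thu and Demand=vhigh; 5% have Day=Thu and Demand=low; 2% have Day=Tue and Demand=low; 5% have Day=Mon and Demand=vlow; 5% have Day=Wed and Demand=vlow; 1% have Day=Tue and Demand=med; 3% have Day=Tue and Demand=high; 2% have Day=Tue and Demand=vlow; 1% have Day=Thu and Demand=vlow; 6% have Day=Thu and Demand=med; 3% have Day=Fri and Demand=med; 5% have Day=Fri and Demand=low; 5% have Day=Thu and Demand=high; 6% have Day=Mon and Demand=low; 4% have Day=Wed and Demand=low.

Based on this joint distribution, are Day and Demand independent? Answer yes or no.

P(Day=Thu) = 0.19 and P(Demand=vlow) = 0.20, so their product is 0.0380, but P(Day=Thu, Demand=vlow) = 0.01. Since these differ, Day and Demand are not independent.

no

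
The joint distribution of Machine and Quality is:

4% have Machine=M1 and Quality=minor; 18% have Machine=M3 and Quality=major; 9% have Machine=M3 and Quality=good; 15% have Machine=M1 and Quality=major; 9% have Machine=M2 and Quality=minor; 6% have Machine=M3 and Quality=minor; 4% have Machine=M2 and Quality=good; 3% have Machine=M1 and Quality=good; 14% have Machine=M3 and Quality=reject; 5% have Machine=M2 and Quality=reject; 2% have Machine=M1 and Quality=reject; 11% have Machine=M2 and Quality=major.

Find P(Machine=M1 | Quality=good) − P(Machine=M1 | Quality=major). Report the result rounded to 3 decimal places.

P(Quality=good) = 0.03 + 0.04 + 0.09 = 0.16; P(Machine=M1 | Quality=good) = 0.03/0.16 = 0.1875.
P(Quality=major) = 0.15 + 0.11 + 0.18 = 0.44; P(Machine=M1 | Quality=major) = 0.15/0.44 = 0.3409.
Difference = -0.153.

-0.153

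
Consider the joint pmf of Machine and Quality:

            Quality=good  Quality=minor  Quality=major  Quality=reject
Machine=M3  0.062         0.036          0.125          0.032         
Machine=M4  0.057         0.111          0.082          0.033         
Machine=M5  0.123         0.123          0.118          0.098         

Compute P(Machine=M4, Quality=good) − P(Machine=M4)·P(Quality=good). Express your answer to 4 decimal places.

P(Machine=M4) = 0.057 + 0.111 + 0.082 + 0.033 = 0.283.
P(Quality=good) = 0.062 + 0.057 + 0.123 = 0.242.
P(Machine=M4, Quality=good) − P(Machine=M4)P(Quality=good) = 0.057 − 0.283×0.242 = -0.0115.

-0.0115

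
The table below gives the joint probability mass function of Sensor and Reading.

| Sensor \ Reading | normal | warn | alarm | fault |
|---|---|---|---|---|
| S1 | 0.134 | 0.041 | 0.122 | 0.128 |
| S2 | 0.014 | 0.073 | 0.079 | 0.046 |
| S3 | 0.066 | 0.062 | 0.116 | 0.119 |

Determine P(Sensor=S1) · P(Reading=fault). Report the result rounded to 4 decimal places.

P(Sensor=S1) = 0.134 + 0.041 + 0.122 + 0.128 = 0.425.
P(Reading=fault) = 0.128 + 0.046 + 0.119 = 0.293.
Product: 0.425 × 0.293 = 0.1245.

0.1245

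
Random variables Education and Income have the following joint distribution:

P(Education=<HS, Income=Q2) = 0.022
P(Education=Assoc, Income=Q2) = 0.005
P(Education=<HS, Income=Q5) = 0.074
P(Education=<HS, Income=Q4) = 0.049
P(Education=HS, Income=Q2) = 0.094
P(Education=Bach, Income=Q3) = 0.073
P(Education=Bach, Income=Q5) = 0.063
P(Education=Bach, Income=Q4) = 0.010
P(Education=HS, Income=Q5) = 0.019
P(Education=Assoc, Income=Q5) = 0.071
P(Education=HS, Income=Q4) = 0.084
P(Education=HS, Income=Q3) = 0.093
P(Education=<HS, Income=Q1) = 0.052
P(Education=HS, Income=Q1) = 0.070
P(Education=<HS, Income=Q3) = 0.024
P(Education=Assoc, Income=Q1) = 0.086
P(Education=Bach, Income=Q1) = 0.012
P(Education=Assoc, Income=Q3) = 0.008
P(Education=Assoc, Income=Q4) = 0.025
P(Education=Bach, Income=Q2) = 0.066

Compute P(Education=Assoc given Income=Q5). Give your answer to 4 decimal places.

P(Income=Q5) = 0.074 + 0.019 + 0.071 + 0.063 = 0.227.
P(Education=Assoc | Income=Q5) = 0.071/0.227 = 0.3128.

0.3128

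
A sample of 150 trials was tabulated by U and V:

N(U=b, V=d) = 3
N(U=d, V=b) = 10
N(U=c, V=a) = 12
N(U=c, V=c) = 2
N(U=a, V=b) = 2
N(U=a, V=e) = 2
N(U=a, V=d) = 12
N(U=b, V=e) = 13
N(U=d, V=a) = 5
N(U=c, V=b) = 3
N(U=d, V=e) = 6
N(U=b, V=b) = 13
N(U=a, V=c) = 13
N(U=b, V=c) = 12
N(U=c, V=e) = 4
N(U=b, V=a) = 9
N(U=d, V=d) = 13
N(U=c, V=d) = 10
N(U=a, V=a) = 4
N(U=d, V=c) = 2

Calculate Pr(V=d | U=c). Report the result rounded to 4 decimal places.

Total with U=c: 12 + 3 + 2 + 10 + 4 = 31.
P(V=d | U=c) = 10/31 = 0.3226.

0.3226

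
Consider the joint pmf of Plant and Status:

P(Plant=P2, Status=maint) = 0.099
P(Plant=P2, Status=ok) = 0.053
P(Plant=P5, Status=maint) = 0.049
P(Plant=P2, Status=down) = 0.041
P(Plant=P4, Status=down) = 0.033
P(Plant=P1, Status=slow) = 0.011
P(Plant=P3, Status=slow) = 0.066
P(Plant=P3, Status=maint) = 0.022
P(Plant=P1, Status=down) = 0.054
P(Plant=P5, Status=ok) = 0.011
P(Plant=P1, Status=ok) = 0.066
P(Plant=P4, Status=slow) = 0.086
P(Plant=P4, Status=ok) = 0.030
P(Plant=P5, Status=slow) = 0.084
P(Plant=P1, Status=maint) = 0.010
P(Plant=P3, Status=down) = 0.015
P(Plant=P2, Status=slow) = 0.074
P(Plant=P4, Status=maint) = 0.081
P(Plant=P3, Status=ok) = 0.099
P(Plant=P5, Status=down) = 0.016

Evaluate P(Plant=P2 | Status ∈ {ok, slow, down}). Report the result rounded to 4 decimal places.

P(Status=ok) = 0.066 + 0.053 + 0.099 + 0.030 + 0.011 = 0.259.
P(Status=slow) = 0.011 + 0.074 + 0.066 + 0.086 + 0.084 = 0.321.
P(Status=down) = 0.054 + 0.041 + 0.015 + 0.033 + 0.016 = 0.159.
P(Status ∈ {ok, slow, down}) = 0.259 + 0.321 + 0.159 = 0.739; P(Plant=P2, Status ∈ {ok, slow, down}) = 0.053 + 0.074 + 0.041 = 0.168.
P(Plant=P2 | Status ∈ {ok, slow, down}) = 0.168/0.739 = 0.2273.

0.2273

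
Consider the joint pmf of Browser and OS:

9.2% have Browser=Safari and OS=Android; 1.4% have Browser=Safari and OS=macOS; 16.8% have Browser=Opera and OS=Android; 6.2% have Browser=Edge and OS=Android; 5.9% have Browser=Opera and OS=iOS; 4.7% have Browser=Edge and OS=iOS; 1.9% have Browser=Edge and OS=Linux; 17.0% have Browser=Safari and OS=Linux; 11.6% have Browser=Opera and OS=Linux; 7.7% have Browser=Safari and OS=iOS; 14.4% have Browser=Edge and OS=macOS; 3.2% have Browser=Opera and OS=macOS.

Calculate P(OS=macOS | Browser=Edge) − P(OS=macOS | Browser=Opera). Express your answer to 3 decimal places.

P(Browser=Edge) = 0.144 + 0.019 + 0.047 + 0.062 = 0.272; P(OS=macOS | Browser=Edge) = 0.144/0.272 = 0.5294.
P(Browser=Opera) = 0.032 + 0.116 + 0.059 + 0.168 = 0.375; P(OS=macOS | Browser=Opera) = 0.032/0.375 = 0.0853.
Difference = 0.444.

0.444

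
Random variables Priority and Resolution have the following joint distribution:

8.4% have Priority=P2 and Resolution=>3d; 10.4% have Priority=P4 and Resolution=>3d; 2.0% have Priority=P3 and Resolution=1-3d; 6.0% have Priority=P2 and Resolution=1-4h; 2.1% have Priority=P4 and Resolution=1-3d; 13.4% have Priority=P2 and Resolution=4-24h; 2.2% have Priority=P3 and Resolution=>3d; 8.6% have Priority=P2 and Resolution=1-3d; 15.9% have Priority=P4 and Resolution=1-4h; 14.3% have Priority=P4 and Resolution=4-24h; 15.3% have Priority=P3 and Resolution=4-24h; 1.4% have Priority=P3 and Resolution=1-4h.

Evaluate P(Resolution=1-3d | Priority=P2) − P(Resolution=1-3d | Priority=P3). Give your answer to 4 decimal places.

0.1406

P(Priority=P2) = 0.060 + 0.134 + 0.086 + 0.084 = 0.364; P(Resolution=1-3d | Priority=P2) = 0.086/0.364 = 0.23626.
P(Priority=P3) = 0.014 + 0.153 + 0.020 + 0.022 = 0.209; P(Resolution=1-3d | Priority=P3) = 0.020/0.209 = 0.09569.
Difference = 0.1406.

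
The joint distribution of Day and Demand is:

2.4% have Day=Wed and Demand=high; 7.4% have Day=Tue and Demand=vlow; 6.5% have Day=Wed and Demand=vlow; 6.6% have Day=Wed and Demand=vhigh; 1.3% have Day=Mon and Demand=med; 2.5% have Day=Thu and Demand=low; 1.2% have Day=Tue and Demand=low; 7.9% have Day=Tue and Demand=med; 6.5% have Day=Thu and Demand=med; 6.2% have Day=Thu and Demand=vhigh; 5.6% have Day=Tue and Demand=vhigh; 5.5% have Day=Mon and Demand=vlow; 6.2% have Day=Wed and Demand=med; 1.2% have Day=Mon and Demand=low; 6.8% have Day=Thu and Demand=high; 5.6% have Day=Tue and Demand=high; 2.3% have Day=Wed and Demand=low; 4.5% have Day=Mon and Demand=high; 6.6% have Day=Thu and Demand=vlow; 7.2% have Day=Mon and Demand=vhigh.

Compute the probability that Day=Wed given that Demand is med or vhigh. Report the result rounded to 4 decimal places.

0.2695

P(Demand=med) = 0.013 + 0.079 + 0.062 + 0.065 = 0.219.
P(Demand=vhigh) = 0.072 + 0.056 + 0.066 + 0.062 = 0.256.
P(Demand ∈ {med, vhigh}) = 0.219 + 0.256 = 0.475; P(Day=Wed, Demand ∈ {med, vhigh}) = 0.062 + 0.066 = 0.128.
P(Day=Wed | Demand ∈ {med, vhigh}) = 0.128/0.475 = 0.2695.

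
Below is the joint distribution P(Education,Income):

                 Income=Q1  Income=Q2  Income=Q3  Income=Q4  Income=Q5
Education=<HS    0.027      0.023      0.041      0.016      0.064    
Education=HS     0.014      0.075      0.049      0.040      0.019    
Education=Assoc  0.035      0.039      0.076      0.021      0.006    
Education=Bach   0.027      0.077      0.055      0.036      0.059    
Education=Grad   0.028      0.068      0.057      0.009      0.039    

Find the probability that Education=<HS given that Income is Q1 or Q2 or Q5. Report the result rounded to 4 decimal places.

0.1900

P(Income=Q1) = 0.027 + 0.014 + 0.035 + 0.027 + 0.028 = 0.131.
P(Income=Q2) = 0.023 + 0.075 + 0.039 + 0.077 + 0.068 = 0.282.
P(Income=Q5) = 0.064 + 0.019 + 0.006 + 0.059 + 0.039 = 0.187.
P(Income ∈ {Q1, Q2, Q5}) = 0.131 + 0.282 + 0.187 = 0.600; P(Education=<HS, Income ∈ {Q1, Q2, Q5}) = 0.027 + 0.023 + 0.064 = 0.114.
P(Education=<HS | Income ∈ {Q1, Q2, Q5}) = 0.114/0.600 = 0.1900.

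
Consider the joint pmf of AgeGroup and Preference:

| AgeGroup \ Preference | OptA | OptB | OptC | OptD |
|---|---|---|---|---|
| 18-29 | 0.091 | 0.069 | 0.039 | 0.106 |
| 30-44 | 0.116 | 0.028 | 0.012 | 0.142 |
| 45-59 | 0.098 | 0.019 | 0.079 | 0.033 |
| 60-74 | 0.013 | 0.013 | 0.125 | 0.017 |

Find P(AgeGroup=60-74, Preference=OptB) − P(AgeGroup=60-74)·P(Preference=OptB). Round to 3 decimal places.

P(AgeGroup=60-74) = 0.013 + 0.013 + 0.125 + 0.017 = 0.168.
P(Preference=OptB) = 0.069 + 0.028 + 0.019 + 0.013 = 0.129.
P(AgeGroup=60-74, Preference=OptB) − P(AgeGroup=60-74)P(Preference=OptB) = 0.013 − 0.168×0.129 = -0.009.

-0.009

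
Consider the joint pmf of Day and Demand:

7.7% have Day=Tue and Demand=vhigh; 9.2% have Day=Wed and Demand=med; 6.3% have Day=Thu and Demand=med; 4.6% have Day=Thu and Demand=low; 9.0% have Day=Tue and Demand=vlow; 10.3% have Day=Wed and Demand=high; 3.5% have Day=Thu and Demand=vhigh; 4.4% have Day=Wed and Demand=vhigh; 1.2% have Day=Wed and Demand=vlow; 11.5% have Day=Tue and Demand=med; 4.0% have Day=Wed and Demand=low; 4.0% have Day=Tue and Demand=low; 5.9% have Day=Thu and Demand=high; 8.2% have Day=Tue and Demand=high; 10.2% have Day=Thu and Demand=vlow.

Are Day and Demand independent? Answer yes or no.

P(Day=Wed) = 0.291 and P(Demand=vlow) = 0.204, so their product is 0.05936, but P(Day=Wed, Demand=vlow) = 0.012. Since these differ, Day and Demand are not independent.

no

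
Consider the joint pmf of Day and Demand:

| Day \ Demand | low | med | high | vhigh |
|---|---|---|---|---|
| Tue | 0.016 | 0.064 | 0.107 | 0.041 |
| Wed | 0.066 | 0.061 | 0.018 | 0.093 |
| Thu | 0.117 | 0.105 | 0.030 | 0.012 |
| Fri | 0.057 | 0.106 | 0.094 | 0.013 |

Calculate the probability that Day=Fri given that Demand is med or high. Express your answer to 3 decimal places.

P(Demand=med) = 0.064 + 0.061 + 0.105 + 0.106 = 0.336.
P(Demand=high) = 0.107 + 0.018 + 0.030 + 0.094 = 0.249.
P(Demand ∈ {med, high}) = 0.336 + 0.249 = 0.585; P(Day=Fri, Demand ∈ {med, high}) = 0.106 + 0.094 = 0.200.
P(Day=Fri | Demand ∈ {med, high}) = 0.200/0.585 = 0.342.

0.342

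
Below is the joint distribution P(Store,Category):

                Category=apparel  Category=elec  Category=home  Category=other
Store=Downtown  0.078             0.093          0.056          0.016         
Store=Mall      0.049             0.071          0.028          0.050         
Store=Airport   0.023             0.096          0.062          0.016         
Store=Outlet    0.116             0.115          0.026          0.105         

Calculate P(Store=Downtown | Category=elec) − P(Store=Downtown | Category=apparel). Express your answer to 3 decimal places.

P(Category=elec) = 0.093 + 0.071 + 0.096 + 0.115 = 0.375; P(Store=Downtown | Category=elec) = 0.093/0.375 = 0.2480.
P(Category=apparel) = 0.078 + 0.049 + 0.023 + 0.116 = 0.266; P(Store=Downtown | Category=apparel) = 0.078/0.266 = 0.2932.
Difference = -0.045.

-0.045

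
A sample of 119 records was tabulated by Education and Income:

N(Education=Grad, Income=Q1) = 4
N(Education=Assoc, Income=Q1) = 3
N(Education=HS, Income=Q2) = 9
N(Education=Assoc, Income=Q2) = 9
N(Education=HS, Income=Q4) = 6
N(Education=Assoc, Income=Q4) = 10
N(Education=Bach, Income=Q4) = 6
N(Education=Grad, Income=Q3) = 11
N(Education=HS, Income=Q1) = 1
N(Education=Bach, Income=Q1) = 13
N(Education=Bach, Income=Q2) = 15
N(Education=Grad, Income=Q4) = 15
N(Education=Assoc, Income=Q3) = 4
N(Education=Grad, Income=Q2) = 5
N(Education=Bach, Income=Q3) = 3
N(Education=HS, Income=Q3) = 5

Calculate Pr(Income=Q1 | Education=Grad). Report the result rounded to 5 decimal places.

0.11429

Total with Education=Grad: 4 + 5 + 11 + 15 = 35.
P(Income=Q1 | Education=Grad) = 4/35 = 0.11429.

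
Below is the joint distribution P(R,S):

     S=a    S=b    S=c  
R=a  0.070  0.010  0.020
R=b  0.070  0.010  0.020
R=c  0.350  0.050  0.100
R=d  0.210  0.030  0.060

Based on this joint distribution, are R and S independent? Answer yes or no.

Every cell satisfies P(R,S) = P(R)·P(S). For instance P(R=c) = 0.500, P(S=c) = 0.200, and 0.500×0.200 = 0.100 matches the joint entry. So R and S are independent.

yes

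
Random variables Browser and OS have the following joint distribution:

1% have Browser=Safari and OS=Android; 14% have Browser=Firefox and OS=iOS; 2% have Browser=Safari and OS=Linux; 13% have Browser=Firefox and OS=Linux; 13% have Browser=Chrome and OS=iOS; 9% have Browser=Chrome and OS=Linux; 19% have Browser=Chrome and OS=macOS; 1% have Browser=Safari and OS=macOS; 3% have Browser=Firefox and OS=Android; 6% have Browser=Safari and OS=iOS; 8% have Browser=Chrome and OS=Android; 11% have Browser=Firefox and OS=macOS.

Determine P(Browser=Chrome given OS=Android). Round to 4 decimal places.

P(OS=Android) = 0.08 + 0.03 + 0.01 = 0.12.
P(Browser=Chrome | OS=Android) = 0.08/0.12 = 0.6667.

0.6667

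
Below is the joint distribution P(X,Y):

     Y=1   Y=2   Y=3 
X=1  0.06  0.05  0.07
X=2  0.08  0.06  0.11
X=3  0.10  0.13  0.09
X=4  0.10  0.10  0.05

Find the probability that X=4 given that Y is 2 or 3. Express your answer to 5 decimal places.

P(Y=2) = 0.05 + 0.06 + 0.13 + 0.10 = 0.34.
P(Y=3) = 0.07 + 0.11 + 0.09 + 0.05 = 0.32.
P(Y ∈ {2, 3}) = 0.34 + 0.32 = 0.66; P(X=4, Y ∈ {2, 3}) = 0.10 + 0.05 = 0.15.
P(X=4 | Y ∈ {2, 3}) = 0.15/0.66 = 0.22727.

0.22727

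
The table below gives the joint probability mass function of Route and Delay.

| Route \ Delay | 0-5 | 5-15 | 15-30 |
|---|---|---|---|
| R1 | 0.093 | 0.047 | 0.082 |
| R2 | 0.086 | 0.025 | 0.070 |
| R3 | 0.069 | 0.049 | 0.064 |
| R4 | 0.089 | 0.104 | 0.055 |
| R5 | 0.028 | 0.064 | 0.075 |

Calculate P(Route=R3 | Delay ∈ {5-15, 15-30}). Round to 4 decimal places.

0.1780

P(Delay=5-15) = 0.047 + 0.025 + 0.049 + 0.104 + 0.064 = 0.289.
P(Delay=15-30) = 0.082 + 0.070 + 0.064 + 0.055 + 0.075 = 0.346.
P(Delay ∈ {5-15, 15-30}) = 0.289 + 0.346 = 0.635; P(Route=R3, Delay ∈ {5-15, 15-30}) = 0.049 + 0.064 = 0.113.
P(Route=R3 | Delay ∈ {5-15, 15-30}) = 0.113/0.635 = 0.1780.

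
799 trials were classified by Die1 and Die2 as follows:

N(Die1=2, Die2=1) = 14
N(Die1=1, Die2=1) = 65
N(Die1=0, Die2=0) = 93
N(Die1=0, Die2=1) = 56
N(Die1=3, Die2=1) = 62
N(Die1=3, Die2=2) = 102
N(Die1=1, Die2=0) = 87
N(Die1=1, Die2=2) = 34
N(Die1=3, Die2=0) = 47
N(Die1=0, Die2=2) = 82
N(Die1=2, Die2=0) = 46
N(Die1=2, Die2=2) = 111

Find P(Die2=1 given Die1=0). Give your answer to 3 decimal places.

0.242

Total with Die1=0: 93 + 56 + 82 = 231.
P(Die2=1 | Die1=0) = 56/231 = 0.242.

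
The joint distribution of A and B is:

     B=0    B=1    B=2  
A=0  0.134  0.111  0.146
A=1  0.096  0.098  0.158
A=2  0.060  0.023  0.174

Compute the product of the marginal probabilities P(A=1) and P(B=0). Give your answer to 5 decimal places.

0.10208

P(A=1) = 0.096 + 0.098 + 0.158 = 0.352.
P(B=0) = 0.134 + 0.096 + 0.060 = 0.290.
Product: 0.352 × 0.290 = 0.10208.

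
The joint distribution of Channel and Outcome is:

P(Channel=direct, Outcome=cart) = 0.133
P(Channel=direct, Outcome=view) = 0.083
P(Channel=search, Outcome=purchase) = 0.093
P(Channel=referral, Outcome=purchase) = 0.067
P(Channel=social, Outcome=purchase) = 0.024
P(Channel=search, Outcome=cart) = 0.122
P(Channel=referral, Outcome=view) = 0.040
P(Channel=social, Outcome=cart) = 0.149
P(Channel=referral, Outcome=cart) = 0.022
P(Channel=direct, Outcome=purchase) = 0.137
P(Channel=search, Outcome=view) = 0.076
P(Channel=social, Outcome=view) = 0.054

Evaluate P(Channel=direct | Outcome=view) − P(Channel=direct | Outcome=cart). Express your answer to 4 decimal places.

0.0159

P(Outcome=view) = 0.076 + 0.054 + 0.083 + 0.040 = 0.253; P(Channel=direct | Outcome=view) = 0.083/0.253 = 0.32806.
P(Outcome=cart) = 0.122 + 0.149 + 0.133 + 0.022 = 0.426; P(Channel=direct | Outcome=cart) = 0.133/0.426 = 0.31221.
Difference = 0.0159.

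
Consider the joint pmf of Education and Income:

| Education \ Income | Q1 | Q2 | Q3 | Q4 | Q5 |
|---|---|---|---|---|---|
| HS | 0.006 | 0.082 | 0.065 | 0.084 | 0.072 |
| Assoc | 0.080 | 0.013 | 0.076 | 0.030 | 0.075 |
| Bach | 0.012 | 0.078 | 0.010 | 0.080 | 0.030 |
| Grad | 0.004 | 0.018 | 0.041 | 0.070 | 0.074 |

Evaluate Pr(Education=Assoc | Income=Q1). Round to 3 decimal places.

P(Income=Q1) = 0.006 + 0.080 + 0.012 + 0.004 = 0.102.
P(Education=Assoc | Income=Q1) = 0.080/0.102 = 0.784.

0.784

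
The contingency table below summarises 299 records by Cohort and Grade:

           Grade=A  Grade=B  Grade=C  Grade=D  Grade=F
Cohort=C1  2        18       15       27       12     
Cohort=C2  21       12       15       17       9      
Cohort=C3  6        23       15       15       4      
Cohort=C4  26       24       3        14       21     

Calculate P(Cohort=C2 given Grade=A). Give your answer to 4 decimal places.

Total with Grade=A: 2 + 21 + 6 + 26 = 55.
P(Cohort=C2 | Grade=A) = 21/55 = 0.3818.

0.3818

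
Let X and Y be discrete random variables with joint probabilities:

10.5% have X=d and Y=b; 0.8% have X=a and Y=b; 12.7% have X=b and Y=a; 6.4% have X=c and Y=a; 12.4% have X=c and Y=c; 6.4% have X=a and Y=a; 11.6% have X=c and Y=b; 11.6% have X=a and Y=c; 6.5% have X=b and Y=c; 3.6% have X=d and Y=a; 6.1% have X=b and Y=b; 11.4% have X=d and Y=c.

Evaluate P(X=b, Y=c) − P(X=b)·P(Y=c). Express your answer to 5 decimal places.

-0.04101

P(X=b) = 0.127 + 0.061 + 0.065 = 0.253.
P(Y=c) = 0.116 + 0.065 + 0.124 + 0.114 = 0.419.
P(X=b, Y=c) − P(X=b)P(Y=c) = 0.065 − 0.253×0.419 = -0.04101.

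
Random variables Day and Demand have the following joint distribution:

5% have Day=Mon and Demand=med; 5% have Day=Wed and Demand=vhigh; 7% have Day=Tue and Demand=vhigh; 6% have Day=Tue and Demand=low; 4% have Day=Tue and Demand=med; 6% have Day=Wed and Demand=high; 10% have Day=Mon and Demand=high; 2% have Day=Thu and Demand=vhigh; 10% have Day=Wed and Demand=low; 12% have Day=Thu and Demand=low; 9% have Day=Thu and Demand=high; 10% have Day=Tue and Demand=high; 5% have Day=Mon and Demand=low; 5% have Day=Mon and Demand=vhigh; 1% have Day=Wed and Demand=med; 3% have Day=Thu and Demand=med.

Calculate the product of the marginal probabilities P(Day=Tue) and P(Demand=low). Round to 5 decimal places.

0.08910

P(Day=Tue) = 0.06 + 0.04 + 0.10 + 0.07 = 0.27.
P(Demand=low) = 0.05 + 0.06 + 0.10 + 0.12 = 0.33.
Product: 0.27 × 0.33 = 0.08910.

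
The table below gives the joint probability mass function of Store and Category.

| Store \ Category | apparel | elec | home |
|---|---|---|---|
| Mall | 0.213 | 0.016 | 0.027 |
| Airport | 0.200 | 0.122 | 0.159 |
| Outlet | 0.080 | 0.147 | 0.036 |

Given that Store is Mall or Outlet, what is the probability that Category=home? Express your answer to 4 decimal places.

P(Store=Mall) = 0.213 + 0.016 + 0.027 = 0.256.
P(Store=Outlet) = 0.080 + 0.147 + 0.036 = 0.263.
P(Store ∈ {Mall, Outlet}) = 0.256 + 0.263 = 0.519; P(Category=home, Store ∈ {Mall, Outlet}) = 0.027 + 0.036 = 0.063.
P(Category=home | Store ∈ {Mall, Outlet}) = 0.063/0.519 = 0.1214.

0.1214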